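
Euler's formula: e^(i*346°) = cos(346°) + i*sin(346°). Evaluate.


cos(346°) = 0.9703
sin(346°) = -0.2419

e^(i*346°) = 0.9703 - 0.2419i


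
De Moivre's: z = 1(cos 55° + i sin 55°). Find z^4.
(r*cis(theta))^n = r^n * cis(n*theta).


r^4 = 1^4 = 1
n*theta = 4*55° = 220° = 220° (mod 360)
a = 1*cos(220°) = -0.7660
b = 1*sin(220°) = -0.6428

1 cis(220°) = -0.7660 - 0.6428i


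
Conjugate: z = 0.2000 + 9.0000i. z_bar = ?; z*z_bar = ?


z_bar = 0.2000 - 9.0000i
z*z_bar = 0.2^2 + 9^2 = 0.04 + 81 = 81.04

z_bar = 0.2000 - 9.0000i, z*z_bar = 81.04


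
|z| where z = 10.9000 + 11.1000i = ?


|z| = sqrt(10.9^2 + 11.1^2) = sqrt(118.81 + 123.21) = sqrt(242.02) = 15.5570

|z| = 15.5570


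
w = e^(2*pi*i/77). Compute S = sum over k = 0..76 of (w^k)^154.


The roots are w_k = w^k with w = e^(2*pi*i/77), and (w^k)^154 = (w^154)^k.
So S = 1 + u + u^2 + ... + u^(76) with u = w^154.
154 = 2*77 + 0, so 154 is a multiple of 77 and u = (w^77)^2 = 1.
Every one of the 77 terms equals 1: S = 77

S = 77


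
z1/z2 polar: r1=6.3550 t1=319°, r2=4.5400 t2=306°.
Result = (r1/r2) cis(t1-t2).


r = 6.3550 / 4.5400 = 1.3998
theta = 319° - 306° = 13° = 13° (mod 360)

1.3998 cis(13°)


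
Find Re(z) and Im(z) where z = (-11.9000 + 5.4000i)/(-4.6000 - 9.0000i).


Multiply by conjugate: (-11.9000 + 5.4000i)(-4.6000 + 9.0000i) / ((-4.6)^2 + (-9)^2)
Numerator real = -11.9*(-4.6) + 5.4*(-9) = 6.14
Numerator imag = 5.4*(-4.6) - (-11.9)*(-9) = -131.94
Denominator = 102.16
Re(z) = 6.14/102.16 = 0.0601
Im(z) = -131.94/102.16 = -1.2915

Re(z) = 0.0601, Im(z) = -1.2915


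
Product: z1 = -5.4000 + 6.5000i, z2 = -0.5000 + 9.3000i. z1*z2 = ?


Real = -5.4*(-0.5) - 6.5*9.3 = 2.7 - 60.45 = -57.75
Imag = -5.4*9.3 - (0.5)*6.5 = -50.22 - (3.25) = -53.47

-57.7500 - 53.4700i


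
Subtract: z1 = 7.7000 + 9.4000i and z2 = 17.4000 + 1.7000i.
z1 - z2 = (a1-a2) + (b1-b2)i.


Real: 7.7 - 17.4 = -9.7
Imag: 9.4 - 1.7 = 7.7

-9.7000 + 7.7000i


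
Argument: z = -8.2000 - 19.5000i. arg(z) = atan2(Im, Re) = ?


Re = -8.2, Im = -19.5
arg = atan2(-19.5, -8.2) = -112.8074 degrees

arg(z) = -112.8074 degrees


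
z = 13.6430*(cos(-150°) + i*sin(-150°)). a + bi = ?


a = 13.6430*cos(-150°) = 13.6430*(-0.86603) = -11.8152
b = 13.6430*sin(-150°) = 13.6430*(-0.5) = -6.8215

-11.8152 - 6.8215i


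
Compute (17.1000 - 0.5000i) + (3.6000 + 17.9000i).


Real: 17.1 + 3.6 = 20.7
Imag: -0.5 + 17.9 = 17.4

20.7000 + 17.4000i


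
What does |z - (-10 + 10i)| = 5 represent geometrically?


|z - z0| = r is a circle with center z0 and radius r.
Center = (-10, 10), radius = 5

Circle with center (-10, 10) and radius 5


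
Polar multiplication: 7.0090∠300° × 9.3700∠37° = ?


r = 7.0090 * 9.3700 = 65.6743
theta = 300° + 37° = 337° = 337° (mod 360)

65.6743 cis(337°)


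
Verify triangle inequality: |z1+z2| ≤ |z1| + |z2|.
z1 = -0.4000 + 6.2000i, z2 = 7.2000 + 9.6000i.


|z1| = sqrt((-0.4)^2 + 6.2^2) = sqrt(38.6) = 6.2129
|z2| = sqrt(7.2^2 + 9.6^2) = sqrt(144) = 12.0000
z1+z2 = 6.8000 + 15.8000i
|z1+z2| = sqrt(295.88) = 17.2012
|z1|+|z2| = 6.2129 + 12.0000 = 18.2129

|z1+z2| = 17.2012 ≤ |z1|+|z2| = 18.2129 (verified)


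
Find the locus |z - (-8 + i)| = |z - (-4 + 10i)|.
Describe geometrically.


Equal distances means the locus is the perpendicular bisector of z1 and z2.
Midpoint = ((-8+(-4))/2, (1+10)/2) = (-6.0000, 5.5000)

Perpendicular bisector through (-6.0000, 5.5000)


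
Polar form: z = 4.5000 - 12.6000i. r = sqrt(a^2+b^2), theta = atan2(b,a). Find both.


r = sqrt(20.25+158.76) = sqrt(179.01) = 13.3795
theta = atan2(-12.6, 4.5) = -70.3462 degrees

r = 13.3795, theta = -70.3462 degrees


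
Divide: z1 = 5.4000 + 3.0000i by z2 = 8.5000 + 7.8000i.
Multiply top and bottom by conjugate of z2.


Conjugate of z2 = 8.5000 - 7.8000i
Numerator: (5.4000 + 3.0000i)(8.5000 - 7.8000i) = 69.3000 - 16.6200i
Denominator: 8.5^2 + 7.8^2 = 133.09
Result = (69.3000 - 16.6200i)/133.09

0.5207 - 0.1249i


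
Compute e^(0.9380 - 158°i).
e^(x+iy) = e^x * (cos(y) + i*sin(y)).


e^0.9380 = 2.55487
cos(-158°) = -0.92718
sin(-158°) = -0.3746
Real = 2.55487*(-0.92718) = -2.3688
Imag = 2.55487*(-0.3746) = -0.9571

-2.3688 - 0.9571i


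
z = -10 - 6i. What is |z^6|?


|z| = sqrt(100+36) = sqrt(136) = 11.6619
|z^6| = |z|^6 = (sqrt(136))^6 = 136^3 = 2515456

|z^6| = 2515456


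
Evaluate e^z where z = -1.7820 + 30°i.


e^-1.7820 = 0.1683
cos(30°) = 0.86603
sin(30°) = 0.5
Real = 0.1683*0.86603 = 0.1458
Imag = 0.1683*0.5 = 0.0842

0.1458 + 0.0842i


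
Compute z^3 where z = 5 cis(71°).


r^3 = 5^3 = 125
n*theta = 3*71° = 213° = 213° (mod 360)
a = 125*cos(213°) = -104.8338
b = 125*sin(213°) = -68.0799

125 cis(213°) = -104.8338 - 68.0799i


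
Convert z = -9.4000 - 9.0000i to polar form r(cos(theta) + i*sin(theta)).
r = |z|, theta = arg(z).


r = sqrt(88.36+81) = sqrt(169.36) = 13.0138
theta = atan2(-9, -9.4) = -136.2454 degrees

r = 13.0138, theta = -136.2454 degrees


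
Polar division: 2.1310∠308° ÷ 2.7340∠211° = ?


r = 2.1310 / 2.7340 = 0.7794
theta = 308° - 211° = 97° = 97° (mod 360)

0.7794 cis(97°)


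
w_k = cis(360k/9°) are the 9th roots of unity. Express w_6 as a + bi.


Angle = 360*6/9 = 240°
a = cos(240°) = -0.5000
b = sin(240°) = -0.8660

-0.5000 - 0.8660i


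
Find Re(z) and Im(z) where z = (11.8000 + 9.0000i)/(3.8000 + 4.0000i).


Multiply by conjugate: (11.8000 + 9.0000i)(3.8000 - 4.0000i) / (3.8^2 + 4^2)
Numerator real = 11.8*3.8 + 9*4 = 80.84
Numerator imag = 9*3.8 - 11.8*4 = -13
Denominator = 30.44
Re(z) = 80.84/30.44 = 2.6557
Im(z) = -13/30.44 = -0.4271

Re(z) = 2.6557, Im(z) = -0.4271


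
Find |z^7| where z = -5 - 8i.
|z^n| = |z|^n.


|z| = sqrt(25+64) = sqrt(89) = 9.4340
|z^7| = |z|^7 = (sqrt(89))^7 = 89^3 * sqrt(89) = 704969*sqrt(89)

|z^7| = 704969*sqrt(89) ≈ 6650664.2447


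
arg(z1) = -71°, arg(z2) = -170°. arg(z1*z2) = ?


arg(z1*z2) = -71° - 170° = -241°
Normalized to (-180°, 180°]: 119°

119°


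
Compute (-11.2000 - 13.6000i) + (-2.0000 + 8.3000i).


Real: -11.2 - 2 = -13.2
Imag: -13.6 + 8.3 = -5.3

-13.2000 - 5.3000i


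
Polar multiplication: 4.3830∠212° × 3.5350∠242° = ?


r = 4.3830 * 3.5350 = 15.4939
theta = 212° + 242° = 454° = 94° (mod 360)

15.4939 cis(94°)


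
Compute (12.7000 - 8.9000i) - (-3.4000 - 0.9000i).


Real: 12.7 + 3.4 = 16.1
Imag: -8.9 + 0.9 = -8

16.1000 - 8.0000i


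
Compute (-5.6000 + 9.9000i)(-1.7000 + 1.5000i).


Real = -5.6*(-1.7) - 9.9*1.5 = 9.52 - 14.85 = -5.33
Imag = -5.6*1.5 - (1.7)*9.9 = -8.4 - (16.83) = -25.23

-5.3300 - 25.2300i


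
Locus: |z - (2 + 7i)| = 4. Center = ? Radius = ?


|z - z0| = r is a circle with center z0 and radius r.
Center = (2, 7), radius = 4

Circle with center (2, 7) and radius 4


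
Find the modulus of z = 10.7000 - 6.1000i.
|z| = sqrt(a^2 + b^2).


|z| = sqrt(10.7^2 + (-6.1)^2) = sqrt(114.49 + 37.21) = sqrt(151.7) = 12.3167

|z| = 12.3167


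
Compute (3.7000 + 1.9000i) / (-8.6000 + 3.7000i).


Conjugate of z2 = -8.6000 - 3.7000i
Numerator: (3.7000 + 1.9000i)(-8.6000 - 3.7000i) = -24.7900 - 30.0300i
Denominator: (-8.6)^2 + 3.7^2 = 87.65
Result = (-24.7900 - 30.0300i)/87.65

-0.2828 - 0.3426i


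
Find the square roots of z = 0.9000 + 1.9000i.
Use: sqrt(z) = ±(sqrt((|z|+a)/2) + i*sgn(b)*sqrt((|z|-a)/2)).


|z| = sqrt(0.81+3.61) = 2.1024
sqrt((|z|+a)/2) = sqrt((2.1024+0.9)/2) = sqrt(1.5012) = 1.2252
sqrt((|z|-a)/2) = sqrt((2.1024-0.9)/2) = sqrt(0.6012) = 0.7754

±(1.2252 + 0.7754i) i.e. 1.2252 + 0.7754i and -1.2252 - 0.7754i


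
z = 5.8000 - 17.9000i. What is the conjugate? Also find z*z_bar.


z_bar = 5.8000 + 17.9000i
z*z_bar = 5.8^2 + (-17.9)^2 = 33.64 + 320.41 = 354.05

z_bar = 5.8000 + 17.9000i, z*z_bar = 354.05


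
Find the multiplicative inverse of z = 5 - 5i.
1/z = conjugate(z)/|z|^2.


|z|^2 = 25+25 = 50
1/z = (5 + 5i)/50

1/z = 0.1000 + 0.1000i


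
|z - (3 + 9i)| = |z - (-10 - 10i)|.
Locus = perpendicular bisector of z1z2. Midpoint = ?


Equal distances means the locus is the perpendicular bisector of z1 and z2.
Midpoint = ((3+(-10))/2, (9+(-10))/2) = (-3.5000, -0.5000)

Perpendicular bisector through (-3.5000, -0.5000)


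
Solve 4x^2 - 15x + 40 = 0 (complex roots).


disc = (-15)^2 - 4*4*40 = 225 - 640 = -415
sqrt(|disc|) = sqrt(415) = 20.3715
Real part = 15/(2*4) = 1.8750
Imag part = 20.3715/(2*4) = 2.5464

1.8750 ± 2.5464i


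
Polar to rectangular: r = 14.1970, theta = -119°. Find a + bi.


a = 14.1970*cos(-119°) = 14.1970*(-0.48481) = -6.8828
b = 14.1970*sin(-119°) = 14.1970*(-0.87462) = -12.4170

-6.8828 - 12.4170i


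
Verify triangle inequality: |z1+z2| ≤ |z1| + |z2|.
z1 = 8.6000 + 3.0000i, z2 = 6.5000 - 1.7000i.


|z1| = sqrt(8.6^2 + 3^2) = sqrt(82.96) = 9.1082
|z2| = sqrt(6.5^2 + (-1.7)^2) = sqrt(45.14) = 6.7186
z1+z2 = 15.1000 + 1.3000i
|z1+z2| = sqrt(229.7) = 15.1559
|z1|+|z2| = 9.1082 + 6.7186 = 15.8268

|z1+z2| = 15.1559 ≤ |z1|+|z2| = 15.8268 (verified)


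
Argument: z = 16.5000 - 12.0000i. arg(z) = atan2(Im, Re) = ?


Re = 16.5, Im = -12
arg = atan2(-12, 16.5) = -36.0274 degrees

arg(z) = -36.0274 degrees


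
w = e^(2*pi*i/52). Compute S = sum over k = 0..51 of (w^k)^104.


The roots are w_k = w^k with w = e^(2*pi*i/52), and (w^k)^104 = (w^104)^k.
So S = 1 + u + u^2 + ... + u^(51) with u = w^104.
104 = 2*52 + 0, so 104 is a multiple of 52 and u = (w^52)^2 = 1.
Every one of the 52 terms equals 1: S = 52

S = 52


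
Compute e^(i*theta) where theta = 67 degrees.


cos(67°) = 0.3907
sin(67°) = 0.9205

e^(i*67°) = 0.3907 + 0.9205i


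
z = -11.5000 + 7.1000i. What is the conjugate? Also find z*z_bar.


z_bar = -11.5000 - 7.1000i
z*z_bar = (-11.5)^2 + 7.1^2 = 132.25 + 50.41 = 182.66

z_bar = -11.5000 - 7.1000i, z*z_bar = 182.66


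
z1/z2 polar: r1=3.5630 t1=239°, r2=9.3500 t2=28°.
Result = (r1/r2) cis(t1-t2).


r = 3.5630 / 9.3500 = 0.3811
theta = 239° - 28° = 211° = 211° (mod 360)

0.3811 cis(211°)


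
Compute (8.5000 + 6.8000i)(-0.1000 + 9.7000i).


Real = 8.5*(-0.1) - 6.8*9.7 = -0.85 - 65.96 = -66.81
Imag = 8.5*9.7 - (0.1)*6.8 = 82.45 - (0.68) = 81.77

-66.8100 + 81.7700i


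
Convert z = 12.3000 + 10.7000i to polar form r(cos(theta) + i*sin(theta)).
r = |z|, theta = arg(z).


r = sqrt(151.29+114.49) = sqrt(265.78) = 16.3028
theta = atan2(10.7, 12.3) = 41.0206 degrees

r = 16.3028, theta = 41.0206 degrees


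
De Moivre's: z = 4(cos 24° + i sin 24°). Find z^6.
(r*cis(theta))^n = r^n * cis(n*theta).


r^6 = 4^6 = 4096
n*theta = 6*24° = 144° = 144° (mod 360)
a = 4096*cos(144°) = -3313.7336
b = 4096*sin(144°) = 2407.5684

4096 cis(144°) = -3313.7336 + 2407.5684i


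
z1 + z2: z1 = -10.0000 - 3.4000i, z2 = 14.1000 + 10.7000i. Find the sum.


Real: -10 + 14.1 = 4.1
Imag: -3.4 + 10.7 = 7.3

4.1000 + 7.3000i


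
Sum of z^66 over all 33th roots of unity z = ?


The roots are w_k = w^k with w = e^(2*pi*i/33), and (w^k)^66 = (w^66)^k.
So S = 1 + u + u^2 + ... + u^(32) with u = w^66.
66 = 2*33 + 0, so 66 is a multiple of 33 and u = (w^33)^2 = 1.
Every one of the 33 terms equals 1: S = 33

S = 33


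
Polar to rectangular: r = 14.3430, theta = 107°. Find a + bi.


a = 14.3430*cos(107°) = 14.3430*(-0.29237) = -4.1935
b = 14.3430*sin(107°) = 14.3430*0.956305 = 13.7163

-4.1935 + 13.7163i


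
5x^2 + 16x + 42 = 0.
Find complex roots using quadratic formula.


disc = 16^2 - 4*5*42 = 256 - 840 = -584
sqrt(|disc|) = sqrt(584) = 24.1661
Real part = -16/(2*5) = -1.6000
Imag part = 24.1661/(2*5) = 2.4166

-1.6000 ± 2.4166i


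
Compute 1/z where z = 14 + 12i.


|z|^2 = 196+144 = 340
1/z = (14 - 12i)/340

1/z = 0.0412 - 0.0353i


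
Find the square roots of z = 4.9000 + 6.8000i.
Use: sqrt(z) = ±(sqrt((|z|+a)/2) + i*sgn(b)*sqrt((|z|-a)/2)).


|z| = sqrt(24.01+46.24) = 8.3815
sqrt((|z|+a)/2) = sqrt((8.3815+4.9)/2) = sqrt(6.6408) = 2.5770
sqrt((|z|-a)/2) = sqrt((8.3815-4.9)/2) = sqrt(1.7408) = 1.3194

±(2.5770 + 1.3194i) i.e. 2.5770 + 1.3194i and -2.5770 - 1.3194i


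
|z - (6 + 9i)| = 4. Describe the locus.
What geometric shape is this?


|z - z0| = r is a circle with center z0 and radius r.
Center = (6, 9), radius = 4

Circle with center (6, 9) and radius 4


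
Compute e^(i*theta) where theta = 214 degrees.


cos(214°) = -0.8290
sin(214°) = -0.5592

e^(i*214°) = -0.8290 - 0.5592i


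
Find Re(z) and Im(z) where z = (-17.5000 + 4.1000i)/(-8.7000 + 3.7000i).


Multiply by conjugate: (-17.5000 + 4.1000i)(-8.7000 - 3.7000i) / ((-8.7)^2 + 3.7^2)
Numerator real = -17.5*(-8.7) + 4.1*3.7 = 167.42
Numerator imag = 4.1*(-8.7) - (-17.5)*3.7 = 29.08
Denominator = 89.38
Re(z) = 167.42/89.38 = 1.8731
Im(z) = 29.08/89.38 = 0.3254

Re(z) = 1.8731, Im(z) = 0.3254


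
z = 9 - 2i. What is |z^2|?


|z| = sqrt(81+4) = sqrt(85) = 9.2195
|z^2| = |z|^2 = (sqrt(85))^2 = 85

|z^2| = 85


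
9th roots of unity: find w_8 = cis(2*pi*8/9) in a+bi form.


Angle = 360*8/9 = 320°
a = cos(320°) = 0.7660
b = sin(320°) = -0.6428

0.7660 - 0.6428i


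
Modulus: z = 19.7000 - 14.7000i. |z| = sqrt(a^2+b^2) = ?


|z| = sqrt(19.7^2 + (-14.7)^2) = sqrt(388.09 + 216.09) = sqrt(604.18) = 24.5801

|z| = 24.5801


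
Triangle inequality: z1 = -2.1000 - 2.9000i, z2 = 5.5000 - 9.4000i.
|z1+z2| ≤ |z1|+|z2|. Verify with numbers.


|z1| = sqrt((-2.1)^2 + (-2.9)^2) = sqrt(12.82) = 3.5805
|z2| = sqrt(5.5^2 + (-9.4)^2) = sqrt(118.61) = 10.8908
z1+z2 = 3.4000 - 12.3000i
|z1+z2| = sqrt(162.85) = 12.7613
|z1|+|z2| = 3.5805 + 10.8908 = 14.4713

|z1+z2| = 12.7613 ≤ |z1|+|z2| = 14.4713 (verified)


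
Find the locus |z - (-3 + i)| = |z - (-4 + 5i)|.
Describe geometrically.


Equal distances means the locus is the perpendicular bisector of z1 and z2.
Midpoint = ((-3+(-4))/2, (1+5)/2) = (-3.5000, 3.0000)

Perpendicular bisector through (-3.5000, 3.0000)


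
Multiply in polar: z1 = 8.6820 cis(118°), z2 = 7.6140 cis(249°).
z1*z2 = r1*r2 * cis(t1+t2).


r = 8.6820 * 7.6140 = 66.1047
theta = 118° + 249° = 367° = 7° (mod 360)

66.1047 cis(7°)


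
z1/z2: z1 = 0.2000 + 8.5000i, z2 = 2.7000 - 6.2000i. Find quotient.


Conjugate of z2 = 2.7000 + 6.2000i
Numerator: (0.2000 + 8.5000i)(2.7000 + 6.2000i) = -52.1600 + 24.1900i
Denominator: 2.7^2 + (-6.2)^2 = 45.73
Result = (-52.1600 + 24.1900i)/45.73

-1.1406 + 0.5290i


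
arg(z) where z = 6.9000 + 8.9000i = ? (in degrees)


Re = 6.9, Im = 8.9
arg = atan2(8.9, 6.9) = 52.2143 degrees

arg(z) = 52.2143 degrees


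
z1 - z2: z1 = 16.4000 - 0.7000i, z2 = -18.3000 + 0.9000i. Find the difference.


Real: 16.4 + 18.3 = 34.7
Imag: -0.7 - 0.9 = -1.6

34.7000 - 1.6000i


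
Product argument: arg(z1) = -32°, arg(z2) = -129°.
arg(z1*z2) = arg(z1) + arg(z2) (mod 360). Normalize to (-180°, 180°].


arg(z1*z2) = -32° - 129° = -161°
Normalized to (-180°, 180°]: -161°

-161°


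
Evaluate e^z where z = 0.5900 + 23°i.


e^0.5900 = 1.8040
cos(23°) = 0.9205
sin(23°) = 0.39073
Real = 1.8040*0.9205 = 1.6606
Imag = 1.8040*0.39073 = 0.7049

1.6606 + 0.7049i


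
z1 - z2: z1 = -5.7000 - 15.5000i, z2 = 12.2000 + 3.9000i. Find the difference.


Real: -5.7 - 12.2 = -17.9
Imag: -15.5 - 3.9 = -19.4

-17.9000 - 19.4000i


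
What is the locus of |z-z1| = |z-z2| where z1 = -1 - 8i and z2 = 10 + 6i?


Equal distances means the locus is the perpendicular bisector of z1 and z2.
Midpoint = ((-1+10)/2, (-8+6)/2) = (4.5000, -1.0000)

Perpendicular bisector through (4.5000, -1.0000)


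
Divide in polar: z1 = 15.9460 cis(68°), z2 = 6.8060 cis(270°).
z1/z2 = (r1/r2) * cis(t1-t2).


r = 15.9460 / 6.8060 = 2.3429
theta = 68° - 270° = -202° = 158° (mod 360)

2.3429 cis(158°)


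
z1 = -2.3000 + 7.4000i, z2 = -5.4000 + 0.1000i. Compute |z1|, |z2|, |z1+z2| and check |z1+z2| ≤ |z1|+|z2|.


|z1| = sqrt((-2.3)^2 + 7.4^2) = sqrt(60.05) = 7.7492
|z2| = sqrt((-5.4)^2 + 0.1^2) = sqrt(29.17) = 5.4009
z1+z2 = -7.7000 + 7.5000i
|z1+z2| = sqrt(115.54) = 10.7490
|z1|+|z2| = 7.7492 + 5.4009 = 13.1501

|z1+z2| = 10.7490 ≤ |z1|+|z2| = 13.1501 (verified)


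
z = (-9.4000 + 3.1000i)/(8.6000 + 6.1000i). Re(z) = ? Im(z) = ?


Multiply by conjugate: (-9.4000 + 3.1000i)(8.6000 - 6.1000i) / (8.6^2 + 6.1^2)
Numerator real = -9.4*8.6 + 3.1*6.1 = -61.93
Numerator imag = 3.1*8.6 - (-9.4)*6.1 = 84
Denominator = 111.17
Re(z) = -61.93/111.17 = -0.5571
Im(z) = 84/111.17 = 0.7556

Re(z) = -0.5571, Im(z) = 0.7556


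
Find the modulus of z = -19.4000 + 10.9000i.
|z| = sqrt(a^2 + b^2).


|z| = sqrt((-19.4)^2 + 10.9^2) = sqrt(376.36 + 118.81) = sqrt(495.17) = 22.2524

|z| = 22.2524


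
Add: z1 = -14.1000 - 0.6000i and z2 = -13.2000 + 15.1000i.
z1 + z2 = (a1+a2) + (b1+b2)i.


Real: -14.1 - 13.2 = -27.3
Imag: -0.6 + 15.1 = 14.5

-27.3000 + 14.5000i


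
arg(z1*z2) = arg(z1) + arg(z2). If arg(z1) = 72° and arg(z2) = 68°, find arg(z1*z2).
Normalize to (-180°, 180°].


arg(z1*z2) = 72° + 68° = 140°
Normalized to (-180°, 180°]: 140°

140°


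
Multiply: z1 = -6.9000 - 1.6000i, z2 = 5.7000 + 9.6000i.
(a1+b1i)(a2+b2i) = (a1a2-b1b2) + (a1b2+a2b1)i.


Real = -6.9*5.7 - (-1.6)*9.6 = -39.33 - (-15.36) = -23.97
Imag = -6.9*9.6 + 5.7*(-1.6) = -66.24 - (9.12) = -75.36

-23.9700 - 75.3600i


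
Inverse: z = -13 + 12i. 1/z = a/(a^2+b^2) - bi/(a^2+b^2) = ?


|z|^2 = 169+144 = 313
1/z = (-13 - 12i)/313

1/z = -0.0415 - 0.0383i


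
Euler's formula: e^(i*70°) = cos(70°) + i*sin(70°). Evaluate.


cos(70°) = 0.3420
sin(70°) = 0.9397

e^(i*70°) = 0.3420 + 0.9397i


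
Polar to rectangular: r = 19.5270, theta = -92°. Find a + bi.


a = 19.5270*cos(-92°) = 19.5270*(-0.0349) = -0.6815
b = 19.5270*sin(-92°) = 19.5270*(-0.99939) = -19.5151

-0.6815 - 19.5151i


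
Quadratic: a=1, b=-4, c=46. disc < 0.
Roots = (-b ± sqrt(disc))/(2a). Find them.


disc = (-4)^2 - 4*1*46 = 16 - 184 = -168
sqrt(|disc|) = sqrt(168) = 12.9615
Real part = 4/(2*1) = 2.0000
Imag part = 12.9615/(2*1) = 6.4807

2.0000 ± 6.4807i


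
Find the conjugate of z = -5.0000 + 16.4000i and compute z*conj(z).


z_bar = -5.0000 - 16.4000i
z*z_bar = (-5)^2 + 16.4^2 = 25 + 268.96 = 293.96

z_bar = -5.0000 - 16.4000i, z*z_bar = 293.96


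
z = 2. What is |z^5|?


|z| = sqrt(4+0) = sqrt(4) = 2
|z^5| = |z|^5 = 2^5 = 32

|z^5| = 32


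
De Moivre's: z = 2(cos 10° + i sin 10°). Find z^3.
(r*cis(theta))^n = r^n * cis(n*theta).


r^3 = 2^3 = 8
n*theta = 3*10° = 30° = 30° (mod 360)
a = 8*cos(30°) = 6.9282
b = 8*sin(30°) = 4.0000

8 cis(30°) = 6.9282 + 4.0000i


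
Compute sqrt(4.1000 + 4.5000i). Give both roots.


|z| = sqrt(16.81+20.25) = 6.0877
sqrt((|z|+a)/2) = sqrt((6.0877+4.1)/2) = sqrt(5.0938) = 2.2570
sqrt((|z|-a)/2) = sqrt((6.0877-4.1)/2) = sqrt(0.9938) = 0.9969

±(2.2570 + 0.9969i) i.e. 2.2570 + 0.9969i and -2.2570 - 0.9969i


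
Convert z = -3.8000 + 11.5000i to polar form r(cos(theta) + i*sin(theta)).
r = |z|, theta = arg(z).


r = sqrt(14.44+132.25) = sqrt(146.69) = 12.1116
theta = atan2(11.5, -3.8) = 108.2854 degrees

r = 12.1116, theta = 108.2854 degrees


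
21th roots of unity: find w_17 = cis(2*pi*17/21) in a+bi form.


Angle = 360*17/21 = 291.4286°
a = cos(291.4286°) = 0.3653
b = sin(291.4286°) = -0.9309

0.3653 - 0.9309i


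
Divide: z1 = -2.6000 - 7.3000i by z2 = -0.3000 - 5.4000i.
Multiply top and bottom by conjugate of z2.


Conjugate of z2 = -0.3000 + 5.4000i
Numerator: (-2.6000 - 7.3000i)(-0.3000 + 5.4000i) = 40.2000 - 11.8500i
Denominator: (-0.3)^2 + (-5.4)^2 = 29.25
Result = (40.2000 - 11.8500i)/29.25

1.3744 - 0.4051i


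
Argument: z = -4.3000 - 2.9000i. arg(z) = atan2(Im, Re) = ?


Re = -4.3, Im = -2.9
arg = atan2(-2.9, -4.3) = -146.0035 degrees

arg(z) = -146.0035 degrees


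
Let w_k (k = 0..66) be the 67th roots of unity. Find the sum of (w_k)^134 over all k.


The roots are w_k = w^k with w = e^(2*pi*i/67), and (w^k)^134 = (w^134)^k.
So S = 1 + u + u^2 + ... + u^(66) with u = w^134.
134 = 2*67 + 0, so 134 is a multiple of 67 and u = (w^67)^2 = 1.
Every one of the 67 terms equals 1: S = 67

S = 67


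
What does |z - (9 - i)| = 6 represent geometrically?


|z - z0| = r is a circle with center z0 and radius r.
Center = (9, -1), radius = 6

Circle with center (9, -1) and radius 6


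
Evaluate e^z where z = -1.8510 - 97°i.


e^-1.8510 = 0.1571
cos(-97°) = -0.12187
sin(-97°) = -0.9925
Real = 0.1571*(-0.12187) = -0.0191
Imag = 0.1571*(-0.9925) = -0.1559

-0.0191 - 0.1559i


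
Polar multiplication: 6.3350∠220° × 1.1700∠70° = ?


r = 6.3350 * 1.1700 = 7.4119
theta = 220° + 70° = 290° = 290° (mod 360)

7.4119 cis(290°)


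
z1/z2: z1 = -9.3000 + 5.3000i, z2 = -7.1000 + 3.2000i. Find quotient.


Conjugate of z2 = -7.1000 - 3.2000i
Numerator: (-9.3000 + 5.3000i)(-7.1000 - 3.2000i) = 82.9900 - 7.8700i
Denominator: (-7.1)^2 + 3.2^2 = 60.65
Result = (82.9900 - 7.8700i)/60.65

1.3683 - 0.1298i


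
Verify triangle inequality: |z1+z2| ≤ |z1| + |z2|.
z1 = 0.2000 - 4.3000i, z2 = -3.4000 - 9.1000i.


|z1| = sqrt(0.2^2 + (-4.3)^2) = sqrt(18.53) = 4.3046
|z2| = sqrt((-3.4)^2 + (-9.1)^2) = sqrt(94.37) = 9.7144
z1+z2 = -3.2000 - 13.4000i
|z1+z2| = sqrt(189.8) = 13.7768
|z1|+|z2| = 4.3046 + 9.7144 = 14.0190

|z1+z2| = 13.7768 ≤ |z1|+|z2| = 14.0190 (verified)


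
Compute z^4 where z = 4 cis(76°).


r^4 = 4^4 = 256
n*theta = 4*76° = 304° = 304° (mod 360)
a = 256*cos(304°) = 143.1534
b = 256*sin(304°) = -212.2336

256 cis(304°) = 143.1534 - 212.2336i


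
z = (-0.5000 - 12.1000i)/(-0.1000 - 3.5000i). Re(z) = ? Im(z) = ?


Multiply by conjugate: (-0.5000 - 12.1000i)(-0.1000 + 3.5000i) / ((-0.1)^2 + (-3.5)^2)
Numerator real = -0.5*(-0.1) - (12.1)*(-3.5) = 42.4
Numerator imag = -12.1*(-0.1) - (-0.5)*(-3.5) = -0.54
Denominator = 12.26
Re(z) = 42.4/12.26 = 3.4584
Im(z) = -0.54/12.26 = -0.0440

Re(z) = 3.4584, Im(z) = -0.0440


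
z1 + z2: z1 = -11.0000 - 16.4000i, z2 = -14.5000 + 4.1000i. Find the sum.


Real: -11 - 14.5 = -25.5
Imag: -16.4 + 4.1 = -12.3

-25.5000 - 12.3000i


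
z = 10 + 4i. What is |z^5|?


|z| = sqrt(100+16) = sqrt(116) = 10.7703
|z^5| = |z|^5 = (sqrt(116))^5 = 116^2 * sqrt(116) = 13456*sqrt(116)

|z^5| = 13456*sqrt(116) ≈ 144925.5553


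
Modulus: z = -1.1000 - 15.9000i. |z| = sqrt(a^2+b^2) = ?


|z| = sqrt((-1.1)^2 + (-15.9)^2) = sqrt(1.21 + 252.81) = sqrt(254.02) = 15.9380

|z| = 15.9380


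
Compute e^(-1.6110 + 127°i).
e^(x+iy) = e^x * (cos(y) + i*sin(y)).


e^-1.6110 = 0.1997
cos(127°) = -0.6018
sin(127°) = 0.7986
Real = 0.1997*(-0.6018) = -0.1202
Imag = 0.1997*0.7986 = 0.1595

-0.1202 + 0.1595i


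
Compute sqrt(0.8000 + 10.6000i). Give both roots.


|z| = sqrt(0.64+112.36) = 10.6301
sqrt((|z|+a)/2) = sqrt((10.6301+0.8)/2) = sqrt(5.7151) = 2.3906
sqrt((|z|-a)/2) = sqrt((10.6301-0.8)/2) = sqrt(4.9151) = 2.2170

±(2.3906 + 2.2170i) i.e. 2.3906 + 2.2170i and -2.3906 - 2.2170i


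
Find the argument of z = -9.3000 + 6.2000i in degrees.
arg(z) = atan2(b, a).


Re = -9.3, Im = 6.2
arg = atan2(6.2, -9.3) = 146.3099 degrees

arg(z) = 146.3099 degrees


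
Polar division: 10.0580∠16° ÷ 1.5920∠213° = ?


r = 10.0580 / 1.5920 = 6.3178
theta = 16° - 213° = -197° = 163° (mod 360)

6.3178 cis(163°)


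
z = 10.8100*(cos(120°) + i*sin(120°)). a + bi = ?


a = 10.8100*cos(120°) = 10.8100*(-0.5) = -5.4050
b = 10.8100*sin(120°) = 10.8100*0.866025 = 9.3617

-5.4050 + 9.3617i


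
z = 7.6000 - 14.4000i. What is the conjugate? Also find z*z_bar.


z_bar = 7.6000 + 14.4000i
z*z_bar = 7.6^2 + (-14.4)^2 = 57.76 + 207.36 = 265.12

z_bar = 7.6000 + 14.4000i, z*z_bar = 265.12


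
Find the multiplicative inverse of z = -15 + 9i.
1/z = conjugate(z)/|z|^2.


|z|^2 = 225+81 = 306
1/z = (-15 - 9i)/306

1/z = -0.0490 - 0.0294i


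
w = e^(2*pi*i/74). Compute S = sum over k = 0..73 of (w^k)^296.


The roots are w_k = w^k with w = e^(2*pi*i/74), and (w^k)^296 = (w^296)^k.
So S = 1 + u + u^2 + ... + u^(73) with u = w^296.
296 = 4*74 + 0, so 296 is a multiple of 74 and u = (w^74)^4 = 1.
Every one of the 74 terms equals 1: S = 74

S = 74


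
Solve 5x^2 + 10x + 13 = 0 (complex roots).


disc = 10^2 - 4*5*13 = 100 - 260 = -160
sqrt(|disc|) = sqrt(160) = 12.6491
Real part = -10/(2*5) = -1.0000
Imag part = 12.6491/(2*5) = 1.2649

-1.0000 ± 1.2649i


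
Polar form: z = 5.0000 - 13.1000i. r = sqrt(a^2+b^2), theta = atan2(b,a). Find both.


r = sqrt(25+171.61) = sqrt(196.61) = 14.0218
theta = atan2(-13.1, 5) = -69.1092 degrees

r = 14.0218, theta = -69.1092 degrees


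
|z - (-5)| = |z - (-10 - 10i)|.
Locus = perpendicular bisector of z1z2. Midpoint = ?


Equal distances means the locus is the perpendicular bisector of z1 and z2.
Midpoint = ((-5+(-10))/2, (0+(-10))/2) = (-7.5000, -5.0000)

Perpendicular bisector through (-7.5000, -5.0000)


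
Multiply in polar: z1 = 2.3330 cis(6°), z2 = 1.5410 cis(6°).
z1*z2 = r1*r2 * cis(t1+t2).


r = 2.3330 * 1.5410 = 3.5952
theta = 6° + 6° = 12° = 12° (mod 360)

3.5952 cis(12°)


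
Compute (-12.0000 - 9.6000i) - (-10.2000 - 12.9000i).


Real: -12 + 10.2 = -1.8
Imag: -9.6 + 12.9 = 3.3

-1.8000 + 3.3000i


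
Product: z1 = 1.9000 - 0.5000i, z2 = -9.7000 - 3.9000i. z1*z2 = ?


Real = 1.9*(-9.7) - (-0.5)*(-3.9) = -18.43 - 1.95 = -20.38
Imag = 1.9*(-3.9) - (9.7)*(-0.5) = -7.41 + 4.85 = -2.56

-20.3800 - 2.5600i


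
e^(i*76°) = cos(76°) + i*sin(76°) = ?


cos(76°) = 0.2419
sin(76°) = 0.9703

e^(i*76°) = 0.2419 + 0.9703i


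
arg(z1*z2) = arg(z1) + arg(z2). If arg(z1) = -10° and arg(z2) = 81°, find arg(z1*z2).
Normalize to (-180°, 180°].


arg(z1*z2) = -10° + 81° = 71°
Normalized to (-180°, 180°]: 71°

71°


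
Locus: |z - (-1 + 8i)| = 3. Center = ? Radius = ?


|z - z0| = r is a circle with center z0 and radius r.
Center = (-1, 8), radius = 3

Circle with center (-1, 8) and radius 3


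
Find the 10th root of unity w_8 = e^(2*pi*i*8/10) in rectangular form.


Angle = 360*8/10 = 288°
a = cos(288°) = 0.3090
b = sin(288°) = -0.9511

0.3090 - 0.9511i


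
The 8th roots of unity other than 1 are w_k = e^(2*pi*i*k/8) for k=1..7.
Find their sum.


With w = e^(2*pi*i/8), all 8 of the 8th roots of unity w^0 = 1, w, ..., w^(7) sum to 0: 1 + w + ... + w^(7) = (1 - w^8)/(1 - w) = 0 since w^8 = 1, w ≠ 1.
Removing the root 1: w + w^2 + ... + w^(7) = 0 - 1 = -1

Sum = -1


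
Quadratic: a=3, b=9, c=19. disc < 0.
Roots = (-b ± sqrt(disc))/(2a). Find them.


disc = 9^2 - 4*3*19 = 81 - 228 = -147
sqrt(|disc|) = sqrt(147) = 12.1244
Real part = -9/(2*3) = -1.5000
Imag part = 12.1244/(2*3) = 2.0207

-1.5000 ± 2.0207i


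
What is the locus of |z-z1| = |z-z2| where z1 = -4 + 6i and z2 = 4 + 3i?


Equal distances means the locus is the perpendicular bisector of z1 and z2.
Midpoint = ((-4+4)/2, (6+3)/2) = (0, 4.5000)

Perpendicular bisector through (0, 4.5000)


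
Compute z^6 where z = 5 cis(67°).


r^6 = 5^6 = 15625
n*theta = 6*67° = 402° = 42° (mod 360)
a = 15625*cos(42°) = 11611.6379
b = 15625*sin(42°) = 10455.1657

15625 cis(42°) = 11611.6379 + 10455.1657i


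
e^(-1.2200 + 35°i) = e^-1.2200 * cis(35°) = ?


e^-1.2200 = 0.2952
cos(35°) = 0.8192
sin(35°) = 0.5736
Real = 0.2952*0.8192 = 0.2418
Imag = 0.2952*0.5736 = 0.1693

0.2418 + 0.1693i


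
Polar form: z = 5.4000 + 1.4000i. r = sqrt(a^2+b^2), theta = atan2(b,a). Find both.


r = sqrt(29.16+1.96) = sqrt(31.12) = 5.5785
theta = atan2(1.4, 5.4) = 14.5345 degrees

r = 5.5785, theta = 14.5345 degrees


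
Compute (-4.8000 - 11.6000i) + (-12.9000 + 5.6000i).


Real: -4.8 - 12.9 = -17.7
Imag: -11.6 + 5.6 = -6

-17.7000 - 6.0000i


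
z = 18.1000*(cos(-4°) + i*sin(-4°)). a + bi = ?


a = 18.1000*cos(-4°) = 18.1000*0.997564 = 18.0559
b = 18.1000*sin(-4°) = 18.1000*(-0.069756) = -1.2626

18.0559 - 1.2626i


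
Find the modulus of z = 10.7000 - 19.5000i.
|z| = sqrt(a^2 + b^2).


|z| = sqrt(10.7^2 + (-19.5)^2) = sqrt(114.49 + 380.25) = sqrt(494.74) = 22.2428

|z| = 22.2428


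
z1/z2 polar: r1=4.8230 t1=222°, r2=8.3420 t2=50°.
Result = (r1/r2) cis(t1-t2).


r = 4.8230 / 8.3420 = 0.5782
theta = 222° - 50° = 172° = 172° (mod 360)

0.5782 cis(172°)


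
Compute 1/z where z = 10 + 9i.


|z|^2 = 100+81 = 181
1/z = (10 - 9i)/181

1/z = 0.0552 - 0.0497i


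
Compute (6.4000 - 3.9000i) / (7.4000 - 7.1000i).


Conjugate of z2 = 7.4000 + 7.1000i
Numerator: (6.4000 - 3.9000i)(7.4000 + 7.1000i) = 75.0500 + 16.5800i
Denominator: 7.4^2 + (-7.1)^2 = 105.17
Result = (75.0500 + 16.5800i)/105.17

0.7136 + 0.1576i


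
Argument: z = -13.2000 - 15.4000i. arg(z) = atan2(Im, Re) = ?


Re = -13.2, Im = -15.4
arg = atan2(-15.4, -13.2) = -130.6013 degrees

arg(z) = -130.6013 degrees


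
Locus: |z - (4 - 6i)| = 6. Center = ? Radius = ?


|z - z0| = r is a circle with center z0 and radius r.
Center = (4, -6), radius = 6

Circle with center (4, -6) and radius 6


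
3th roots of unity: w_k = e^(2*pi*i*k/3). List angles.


The 3th roots of unity are cis(360k/3°) for k=0..2
Angle step = 360/3 = 120°
Primitive root: cis(120°)
Primitive root = -0.5000 + 0.8660i

3 roots at angles: 0°, 120°, 240°


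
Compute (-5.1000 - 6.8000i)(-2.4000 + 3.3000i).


Real = -5.1*(-2.4) - (-6.8)*3.3 = 12.24 - (-22.44) = 34.68
Imag = -5.1*3.3 - (2.4)*(-6.8) = -16.83 + 16.32 = -0.51

34.6800 - 0.5100i


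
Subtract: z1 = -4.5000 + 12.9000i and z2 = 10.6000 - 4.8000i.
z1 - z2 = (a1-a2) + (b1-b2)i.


Real: -4.5 - 10.6 = -15.1
Imag: 12.9 + 4.8 = 17.7

-15.1000 + 17.7000i


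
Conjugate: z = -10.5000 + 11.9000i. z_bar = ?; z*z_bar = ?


z_bar = -10.5000 - 11.9000i
z*z_bar = (-10.5)^2 + 11.9^2 = 110.25 + 141.61 = 251.86

z_bar = -10.5000 - 11.9000i, z*z_bar = 251.86


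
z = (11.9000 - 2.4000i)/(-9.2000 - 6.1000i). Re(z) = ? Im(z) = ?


Multiply by conjugate: (11.9000 - 2.4000i)(-9.2000 + 6.1000i) / ((-9.2)^2 + (-6.1)^2)
Numerator real = 11.9*(-9.2) - (2.4)*(-6.1) = -94.84
Numerator imag = -2.4*(-9.2) - 11.9*(-6.1) = 94.67
Denominator = 121.85
Re(z) = -94.84/121.85 = -0.7783
Im(z) = 94.67/121.85 = 0.7769

Re(z) = -0.7783, Im(z) = 0.7769


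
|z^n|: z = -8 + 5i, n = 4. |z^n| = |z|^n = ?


|z| = sqrt(64+25) = sqrt(89) = 9.4340
|z^4| = |z|^4 = (sqrt(89))^4 = 89^2 = 7921

|z^4| = 7921


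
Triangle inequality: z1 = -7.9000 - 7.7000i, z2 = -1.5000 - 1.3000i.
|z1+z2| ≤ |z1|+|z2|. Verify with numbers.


|z1| = sqrt((-7.9)^2 + (-7.7)^2) = sqrt(121.7) = 11.0318
|z2| = sqrt((-1.5)^2 + (-1.3)^2) = sqrt(3.94) = 1.9849
z1+z2 = -9.4000 - 9.0000i
|z1+z2| = sqrt(169.36) = 13.0138
|z1|+|z2| = 11.0318 + 1.9849 = 13.0167

|z1+z2| = 13.0138 ≤ |z1|+|z2| = 13.0167 (verified)


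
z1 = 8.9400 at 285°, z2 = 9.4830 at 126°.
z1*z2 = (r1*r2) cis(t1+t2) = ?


r = 8.9400 * 9.4830 = 84.7780
theta = 285° + 126° = 411° = 51° (mod 360)

84.7780 cis(51°)


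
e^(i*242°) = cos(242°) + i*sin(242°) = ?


cos(242°) = -0.4695
sin(242°) = -0.8829

e^(i*242°) = -0.4695 - 0.8829i


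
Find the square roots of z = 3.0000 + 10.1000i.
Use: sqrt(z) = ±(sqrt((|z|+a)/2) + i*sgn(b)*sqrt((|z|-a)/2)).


|z| = sqrt(9+102.01) = 10.5361
sqrt((|z|+a)/2) = sqrt((10.5361+3)/2) = sqrt(6.7681) = 2.6016
sqrt((|z|-a)/2) = sqrt((10.5361-3)/2) = sqrt(3.7681) = 1.9412

±(2.6016 + 1.9412i) i.e. 2.6016 + 1.9412i and -2.6016 - 1.9412i


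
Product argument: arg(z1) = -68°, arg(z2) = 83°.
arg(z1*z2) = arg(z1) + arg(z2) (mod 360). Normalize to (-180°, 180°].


arg(z1*z2) = -68° + 83° = 15°
Normalized to (-180°, 180°]: 15°

15°


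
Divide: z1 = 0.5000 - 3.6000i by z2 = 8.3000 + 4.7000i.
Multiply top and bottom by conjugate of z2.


Conjugate of z2 = 8.3000 - 4.7000i
Numerator: (0.5000 - 3.6000i)(8.3000 - 4.7000i) = -12.7700 - 32.2300i
Denominator: 8.3^2 + 4.7^2 = 90.98
Result = (-12.7700 - 32.2300i)/90.98

-0.1404 - 0.3543i


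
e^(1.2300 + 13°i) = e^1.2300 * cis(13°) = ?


e^1.2300 = 3.4212
cos(13°) = 0.97437
sin(13°) = 0.22495
Real = 3.4212*0.97437 = 3.3335
Imag = 3.4212*0.22495 = 0.7696

3.3335 + 0.7696i


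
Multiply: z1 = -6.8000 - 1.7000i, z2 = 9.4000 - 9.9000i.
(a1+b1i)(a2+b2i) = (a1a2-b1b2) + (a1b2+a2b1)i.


Real = -6.8*9.4 - (-1.7)*(-9.9) = -63.92 - 16.83 = -80.75
Imag = -6.8*(-9.9) + 9.4*(-1.7) = 67.32 - (15.98) = 51.34

-80.7500 + 51.3400i


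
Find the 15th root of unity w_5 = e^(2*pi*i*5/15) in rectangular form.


Angle = 360*5/15 = 120°
a = cos(120°) = -0.5000
b = sin(120°) = 0.8660

-0.5000 + 0.8660i


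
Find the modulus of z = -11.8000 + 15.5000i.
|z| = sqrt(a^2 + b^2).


|z| = sqrt((-11.8)^2 + 15.5^2) = sqrt(139.24 + 240.25) = sqrt(379.49) = 19.4805

|z| = 19.4805


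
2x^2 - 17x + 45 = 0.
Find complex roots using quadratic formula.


disc = (-17)^2 - 4*2*45 = 289 - 360 = -71
sqrt(|disc|) = sqrt(71) = 8.4261
Real part = 17/(2*2) = 4.2500
Imag part = 8.4261/(2*2) = 2.1065

4.2500 ± 2.1065i


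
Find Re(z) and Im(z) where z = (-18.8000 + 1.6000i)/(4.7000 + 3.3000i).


Multiply by conjugate: (-18.8000 + 1.6000i)(4.7000 - 3.3000i) / (4.7^2 + 3.3^2)
Numerator real = -18.8*4.7 + 1.6*3.3 = -83.08
Numerator imag = 1.6*4.7 - (-18.8)*3.3 = 69.56
Denominator = 32.98
Re(z) = -83.08/32.98 = -2.5191
Im(z) = 69.56/32.98 = 2.1092

Re(z) = -2.5191, Im(z) = 2.1092


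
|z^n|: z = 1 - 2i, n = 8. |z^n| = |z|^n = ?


|z| = sqrt(1+4) = sqrt(5) = 2.2361
|z^8| = |z|^8 = (sqrt(5))^8 = 5^4 = 625

|z^8| = 625


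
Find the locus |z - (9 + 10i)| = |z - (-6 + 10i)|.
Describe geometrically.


Equal distances means the locus is the perpendicular bisector of z1 and z2.
Midpoint = ((9+(-6))/2, (10+10)/2) = (1.5000, 10.0000)

Perpendicular bisector through (1.5000, 10.0000)


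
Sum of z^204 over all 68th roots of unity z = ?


The roots are w_k = w^k with w = e^(2*pi*i/68), and (w^k)^204 = (w^204)^k.
So S = 1 + u + u^2 + ... + u^(67) with u = w^204.
204 = 3*68 + 0, so 204 is a multiple of 68 and u = (w^68)^3 = 1.
Every one of the 68 terms equals 1: S = 68

S = 68


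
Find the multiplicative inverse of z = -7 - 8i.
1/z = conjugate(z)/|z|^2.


|z|^2 = 49+64 = 113
1/z = (-7 + 8i)/113

1/z = -0.0619 + 0.0708i


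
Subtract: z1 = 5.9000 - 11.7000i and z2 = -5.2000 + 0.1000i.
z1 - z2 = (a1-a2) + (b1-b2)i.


Real: 5.9 + 5.2 = 11.1
Imag: -11.7 - 0.1 = -11.8

11.1000 - 11.8000i


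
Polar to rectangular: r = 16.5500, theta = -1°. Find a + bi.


a = 16.5500*cos(-1°) = 16.5500*0.99985 = 16.5475
b = 16.5500*sin(-1°) = 16.5500*(-0.01745) = -0.2888

16.5475 - 0.2888i


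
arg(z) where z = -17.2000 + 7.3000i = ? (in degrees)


Re = -17.2, Im = 7.3
arg = atan2(7.3, -17.2) = 157.0027 degrees

arg(z) = 157.0027 degrees


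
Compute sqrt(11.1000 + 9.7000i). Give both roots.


|z| = sqrt(123.21+94.09) = 14.7411
sqrt((|z|+a)/2) = sqrt((14.7411+11.1)/2) = sqrt(12.9205) = 3.5945
sqrt((|z|-a)/2) = sqrt((14.7411-11.1)/2) = sqrt(1.8205) = 1.3493

±(3.5945 + 1.3493i) i.e. 3.5945 + 1.3493i and -3.5945 - 1.3493i


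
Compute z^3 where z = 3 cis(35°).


r^3 = 3^3 = 27
n*theta = 3*35° = 105° = 105° (mod 360)
a = 27*cos(105°) = -6.9881
b = 27*sin(105°) = 26.0800

27 cis(105°) = -6.9881 + 26.0800i


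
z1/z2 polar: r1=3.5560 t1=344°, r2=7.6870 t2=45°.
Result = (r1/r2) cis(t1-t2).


r = 3.5560 / 7.6870 = 0.4626
theta = 344° - 45° = 299° = 299° (mod 360)

0.4626 cis(299°)


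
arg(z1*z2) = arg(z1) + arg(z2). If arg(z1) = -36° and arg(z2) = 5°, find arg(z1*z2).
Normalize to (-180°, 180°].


arg(z1*z2) = -36° + 5° = -31°
Normalized to (-180°, 180°]: -31°

-31°


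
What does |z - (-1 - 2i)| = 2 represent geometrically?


|z - z0| = r is a circle with center z0 and radius r.
Center = (-1, -2), radius = 2

Circle with center (-1, -2) and radius 2


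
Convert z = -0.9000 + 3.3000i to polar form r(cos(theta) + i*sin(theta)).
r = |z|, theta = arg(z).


r = sqrt(0.81+10.89) = sqrt(11.7) = 3.4205
theta = atan2(3.3, -0.9) = 105.2551 degrees

r = 3.4205, theta = 105.2551 degrees


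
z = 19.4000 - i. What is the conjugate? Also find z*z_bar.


z_bar = 19.4000 + i
z*z_bar = 19.4^2 + (-1)^2 = 376.36 + 1 = 377.36

z_bar = 19.4000 + i, z*z_bar = 377.36


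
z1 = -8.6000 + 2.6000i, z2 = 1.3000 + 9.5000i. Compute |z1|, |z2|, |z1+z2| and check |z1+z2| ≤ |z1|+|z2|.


|z1| = sqrt((-8.6)^2 + 2.6^2) = sqrt(80.72) = 8.9844
|z2| = sqrt(1.3^2 + 9.5^2) = sqrt(91.94) = 9.5885
z1+z2 = -7.3000 + 12.1000i
|z1+z2| = sqrt(199.7) = 14.1315
|z1|+|z2| = 8.9844 + 9.5885 = 18.5729

|z1+z2| = 14.1315 ≤ |z1|+|z2| = 18.5729 (verified)


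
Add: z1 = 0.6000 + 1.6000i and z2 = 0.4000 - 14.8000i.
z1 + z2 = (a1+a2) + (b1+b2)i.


Real: 0.6 + 0.4 = 1
Imag: 1.6 - 14.8 = -13.2

1.0000 - 13.2000i


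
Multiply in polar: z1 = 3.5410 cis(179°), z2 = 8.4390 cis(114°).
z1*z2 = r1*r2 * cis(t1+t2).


r = 3.5410 * 8.4390 = 29.8825
theta = 179° + 114° = 293° = 293° (mod 360)

29.8825 cis(293°)


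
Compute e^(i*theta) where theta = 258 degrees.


cos(258°) = -0.2079
sin(258°) = -0.9781

e^(i*258°) = -0.2079 - 0.9781i


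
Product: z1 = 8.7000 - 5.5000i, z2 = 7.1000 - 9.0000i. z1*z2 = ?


Real = 8.7*7.1 - (-5.5)*(-9) = 61.77 - 49.5 = 12.27
Imag = 8.7*(-9) + 7.1*(-5.5) = -78.3 - (39.05) = -117.35

12.2700 - 117.3500i


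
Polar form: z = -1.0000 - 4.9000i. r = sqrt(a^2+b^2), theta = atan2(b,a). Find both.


r = sqrt(1+24.01) = sqrt(25.01) = 5.0010
theta = atan2(-4.9, -1) = -101.5346 degrees

r = 5.0010, theta = -101.5346 degrees


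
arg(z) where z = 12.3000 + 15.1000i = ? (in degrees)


Re = 12.3, Im = 15.1
arg = atan2(15.1, 12.3) = 50.8348 degrees

arg(z) = 50.8348 degrees


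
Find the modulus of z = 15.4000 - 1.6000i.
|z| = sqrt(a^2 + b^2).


|z| = sqrt(15.4^2 + (-1.6)^2) = sqrt(237.16 + 2.56) = sqrt(239.72) = 15.4829

|z| = 15.4829


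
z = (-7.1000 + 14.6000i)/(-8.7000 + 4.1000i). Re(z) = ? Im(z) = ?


Multiply by conjugate: (-7.1000 + 14.6000i)(-8.7000 - 4.1000i) / ((-8.7)^2 + 4.1^2)
Numerator real = -7.1*(-8.7) + 14.6*4.1 = 121.63
Numerator imag = 14.6*(-8.7) - (-7.1)*4.1 = -97.91
Denominator = 92.5
Re(z) = 121.63/92.5 = 1.3149
Im(z) = -97.91/92.5 = -1.0585

Re(z) = 1.3149, Im(z) = -1.0585


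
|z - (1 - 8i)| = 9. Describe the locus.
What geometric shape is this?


|z - z0| = r is a circle with center z0 and radius r.
Center = (1, -8), radius = 9

Circle with center (1, -8) and radius 9


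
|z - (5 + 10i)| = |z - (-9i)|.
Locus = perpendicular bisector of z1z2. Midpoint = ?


Equal distances means the locus is the perpendicular bisector of z1 and z2.
Midpoint = ((5+0)/2, (10+(-9))/2) = (2.5000, 0.5000)

Perpendicular bisector through (2.5000, 0.5000)


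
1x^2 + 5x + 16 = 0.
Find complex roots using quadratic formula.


disc = 5^2 - 4*1*16 = 25 - 64 = -39
sqrt(|disc|) = sqrt(39) = 6.2450
Real part = -5/(2*1) = -2.5000
Imag part = 6.2450/(2*1) = 3.1225

-2.5000 ± 3.1225i


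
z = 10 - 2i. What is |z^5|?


|z| = sqrt(100+4) = sqrt(104) = 10.1980
|z^5| = |z|^5 = (sqrt(104))^5 = 104^2 * sqrt(104) = 10816*sqrt(104)

|z^5| = 10816*sqrt(104) ≈ 110301.9901


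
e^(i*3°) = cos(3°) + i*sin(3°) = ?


cos(3°) = 0.9986
sin(3°) = 0.0523

e^(i*3°) = 0.9986 + 0.0523i


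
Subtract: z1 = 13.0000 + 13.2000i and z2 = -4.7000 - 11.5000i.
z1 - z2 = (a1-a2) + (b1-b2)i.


Real: 13 + 4.7 = 17.7
Imag: 13.2 + 11.5 = 24.7

17.7000 + 24.7000i


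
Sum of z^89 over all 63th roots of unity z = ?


The roots are w_k = w^k with w = e^(2*pi*i/63), and (w^k)^89 = (w^89)^k.
So S = 1 + u + u^2 + ... + u^(62) with u = w^89.
89 = 1*63 + 26, so 89 is not a multiple of 63: u = (w^63)^1 * w^26 = w^26 ≠ 1 (w is a primitive 63th root), while u^63 = (w^63)^89 = 1.
Geometric series: S = (1 - u^63)/(1 - u) = (1 - 1)/(1 - u) = 0

S = 0
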